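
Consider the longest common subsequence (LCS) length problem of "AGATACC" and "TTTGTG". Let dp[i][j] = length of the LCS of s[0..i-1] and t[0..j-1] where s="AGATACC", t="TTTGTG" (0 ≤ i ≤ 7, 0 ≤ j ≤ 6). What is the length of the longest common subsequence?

   ''  T  T  T  G  T  G
''  0  0  0  0  0  0  0
 A  0  0  0  0  0  0  0
 G  0  0  0  0  1  1  1
 A  0  0  0  0  1  1  1
 T  0  1  1  1  1  2  2
 A  0  1  1  1  1  2  2
 C  0  1  1  1  1  2  2
 C  0  1  1  1  1  2  2

2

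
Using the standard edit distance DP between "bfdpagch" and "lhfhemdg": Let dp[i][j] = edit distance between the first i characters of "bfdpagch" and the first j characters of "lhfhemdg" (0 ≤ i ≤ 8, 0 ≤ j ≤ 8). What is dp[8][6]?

   ''  l  h  f  h  e  m  d  g
''  0  1  2  3  4  5  6  7  8
 b  1  1  2  3  4  5  6  7  8
 f  2  2  2  2  3  4  5  6  7
 d  3  3  3  3  3  4  5  5  6
 p  4  4  4  4  4  4  5  6  6
 a  5  5  5  5  5  5  5  6  7
 g  6  6  6  6  6  6  6  6  6
 c  7  7  7  7  7  7  7  7  7
 h  8  8  7  8  7  8  8  8  8

8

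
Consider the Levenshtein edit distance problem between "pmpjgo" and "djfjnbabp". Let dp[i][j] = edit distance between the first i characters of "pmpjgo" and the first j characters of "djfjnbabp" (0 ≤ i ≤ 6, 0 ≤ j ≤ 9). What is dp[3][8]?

8

   ''  d  j  f  j  n  b  a  b  p
''  0  1  2  3  4  5  6  7  8  9
 p  1  1  2  3  4  5  6  7  8  8
 m  2  2  2  3  4  5  6  7  8  9
 p  3  3  3  3  4  5  6  7  8  8
 j  4  4  3  4  3  4  5  6  7  8
 g  5  5  4  4  4  4  5  6  7  8
 o  6  6  5  5  5  5  5  6  7  8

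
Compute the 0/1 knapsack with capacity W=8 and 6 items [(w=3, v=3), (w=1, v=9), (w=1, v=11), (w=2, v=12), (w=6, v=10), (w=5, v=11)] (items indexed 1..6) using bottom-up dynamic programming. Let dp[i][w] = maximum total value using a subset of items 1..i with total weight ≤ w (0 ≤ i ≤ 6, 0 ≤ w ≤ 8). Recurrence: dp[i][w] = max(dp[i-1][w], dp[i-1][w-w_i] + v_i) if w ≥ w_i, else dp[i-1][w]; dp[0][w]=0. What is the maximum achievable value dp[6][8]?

i\w   0   1   2   3   4   5   6   7   8
  0   0   0   0   0   0   0   0   0   0
  1   0   0   0   3   3   3   3   3   3
  2   0   9   9   9  12  12  12  12  12
  3   0  11  20  20  20  23  23  23  23
  4   0  11  20  23  32  32  32  35  35
  5   0  11  20  23  32  32  32  35  35
  6   0  11  20  23  32  32  32  35  35

35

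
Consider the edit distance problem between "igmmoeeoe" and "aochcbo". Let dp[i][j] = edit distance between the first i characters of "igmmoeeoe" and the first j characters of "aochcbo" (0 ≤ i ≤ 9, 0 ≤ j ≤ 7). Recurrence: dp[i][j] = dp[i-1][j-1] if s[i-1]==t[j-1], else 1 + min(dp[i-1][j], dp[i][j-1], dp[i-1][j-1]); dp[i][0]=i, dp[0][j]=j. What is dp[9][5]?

8

   ''  a  o  c  h  c  b  o
''  0  1  2  3  4  5  6  7
 i  1  1  2  3  4  5  6  7
 g  2  2  2  3  4  5  6  7
 m  3  3  3  3  4  5  6  7
 m  4  4  4  4  4  5  6  7
 o  5  5  4  5  5  5  6  6
 e  6  6  5  5  6  6  6  7
 e  7  7  6  6  6  7  7  7
 o  8  8  7  7  7  7  8  7
 e  9  9  8  8  8  8  8  8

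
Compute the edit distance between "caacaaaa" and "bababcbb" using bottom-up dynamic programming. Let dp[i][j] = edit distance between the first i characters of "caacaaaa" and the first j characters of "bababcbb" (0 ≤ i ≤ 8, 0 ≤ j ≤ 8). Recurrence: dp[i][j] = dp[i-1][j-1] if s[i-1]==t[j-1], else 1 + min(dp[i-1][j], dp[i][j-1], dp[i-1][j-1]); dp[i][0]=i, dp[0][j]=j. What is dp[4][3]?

3

   ''  b  a  b  a  b  c  b  b
''  0  1  2  3  4  5  6  7  8
 c  1  1  2  3  4  5  5  6  7
 a  2  2  1  2  3  4  5  6  7
 a  3  3  2  2  2  3  4  5  6
 c  4  4  3  3  3  3  3  4  5
 a  5  5  4  4  3  4  4  4  5
 a  6  6  5  5  4  4  5  5  5
 a  7  7  6  6  5  5  5  6  6
 a  8  8  7  7  6  6  6  6  7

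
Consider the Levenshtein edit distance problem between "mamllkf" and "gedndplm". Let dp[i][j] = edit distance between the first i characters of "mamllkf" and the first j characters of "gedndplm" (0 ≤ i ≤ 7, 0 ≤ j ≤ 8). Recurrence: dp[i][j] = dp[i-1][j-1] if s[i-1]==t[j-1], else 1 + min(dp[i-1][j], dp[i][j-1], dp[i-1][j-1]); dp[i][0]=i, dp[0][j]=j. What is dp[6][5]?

   ''  g  e  d  n  d  p  l  m
''  0  1  2  3  4  5  6  7  8
 m  1  1  2  3  4  5  6  7  7
 a  2  2  2  3  4  5  6  7  8
 m  3  3  3  3  4  5  6  7  7
 l  4  4  4  4  4  5  6  6  7
 l  5  5  5  5  5  5  6  6  7
 k  6  6  6  6  6  6  6  7  7
 f  7  7  7  7  7  7  7  7  8

6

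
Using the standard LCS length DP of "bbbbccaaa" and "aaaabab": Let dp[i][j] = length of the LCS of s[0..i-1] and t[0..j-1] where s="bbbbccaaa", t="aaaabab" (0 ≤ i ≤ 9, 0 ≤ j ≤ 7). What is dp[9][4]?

   ''  a  a  a  a  b  a  b
''  0  0  0  0  0  0  0  0
 b  0  0  0  0  0  1  1  1
 b  0  0  0  0  0  1  1  2
 b  0  0  0  0  0  1  1  2
 b  0  0  0  0  0  1  1  2
 c  0  0  0  0  0  1  1  2
 c  0  0  0  0  0  1  1  2
 a  0  1  1  1  1  1  2  2
 a  0  1  2  2  2  2  2  2
 a  0  1  2  3  3  3  3  3

3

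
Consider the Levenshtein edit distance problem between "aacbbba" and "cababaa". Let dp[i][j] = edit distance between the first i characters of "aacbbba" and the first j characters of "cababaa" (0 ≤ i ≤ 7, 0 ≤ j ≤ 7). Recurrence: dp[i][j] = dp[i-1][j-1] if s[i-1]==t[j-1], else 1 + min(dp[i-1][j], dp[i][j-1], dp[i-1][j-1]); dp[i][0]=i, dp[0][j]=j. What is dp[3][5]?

   ''  c  a  b  a  b  a  a
''  0  1  2  3  4  5  6  7
 a  1  1  1  2  3  4  5  6
 a  2  2  1  2  2  3  4  5
 c  3  2  2  2  3  3  4  5
 b  4  3  3  2  3  3  4  5
 b  5  4  4  3  3  3  4  5
 b  6  5  5  4  4  3  4  5
 a  7  6  5  5  4  4  3  4

3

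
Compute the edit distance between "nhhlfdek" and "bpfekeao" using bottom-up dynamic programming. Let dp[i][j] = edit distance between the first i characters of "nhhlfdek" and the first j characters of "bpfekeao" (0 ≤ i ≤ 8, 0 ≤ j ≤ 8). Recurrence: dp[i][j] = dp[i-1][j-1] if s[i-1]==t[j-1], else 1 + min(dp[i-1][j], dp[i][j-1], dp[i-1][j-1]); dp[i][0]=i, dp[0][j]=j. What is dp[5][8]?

8

   ''  b  p  f  e  k  e  a  o
''  0  1  2  3  4  5  6  7  8
 n  1  1  2  3  4  5  6  7  8
 h  2  2  2  3  4  5  6  7  8
 h  3  3  3  3  4  5  6  7  8
 l  4  4  4  4  4  5  6  7  8
 f  5  5  5  4  5  5  6  7  8
 d  6  6  6  5  5  6  6  7  8
 e  7  7  7  6  5  6  6  7  8
 k  8  8  8  7  6  5  6  7  8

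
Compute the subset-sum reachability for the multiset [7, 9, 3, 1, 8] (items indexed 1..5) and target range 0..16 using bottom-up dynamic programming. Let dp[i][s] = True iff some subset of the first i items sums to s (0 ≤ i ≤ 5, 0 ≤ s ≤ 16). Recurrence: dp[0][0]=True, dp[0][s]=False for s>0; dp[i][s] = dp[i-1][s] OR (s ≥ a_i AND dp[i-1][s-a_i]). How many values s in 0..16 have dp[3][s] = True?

7

i\s   0   1   2   3   4   5   6   7   8   9  10  11  12  13  14  15  16
  0   T   F   F   F   F   F   F   F   F   F   F   F   F   F   F   F   F
  1   T   F   F   F   F   F   F   T   F   F   F   F   F   F   F   F   F
  2   T   F   F   F   F   F   F   T   F   T   F   F   F   F   F   F   T
  3   T   F   F   T   F   F   F   T   F   T   T   F   T   F   F   F   T
  4   T   T   F   T   T   F   F   T   T   T   T   T   T   T   F   F   T
  5   T   T   F   T   T   F   F   T   T   T   T   T   T   T   F   T   T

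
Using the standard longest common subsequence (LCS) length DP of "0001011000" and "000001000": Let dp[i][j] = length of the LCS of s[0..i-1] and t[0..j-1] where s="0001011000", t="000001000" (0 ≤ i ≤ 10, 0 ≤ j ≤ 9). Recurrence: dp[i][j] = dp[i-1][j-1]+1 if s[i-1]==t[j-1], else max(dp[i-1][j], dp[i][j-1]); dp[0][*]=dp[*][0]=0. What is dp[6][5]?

4

   ''  0  0  0  0  0  1  0  0  0
''  0  0  0  0  0  0  0  0  0  0
 0  0  1  1  1  1  1  1  1  1  1
 0  0  1  2  2  2  2  2  2  2  2
 0  0  1  2  3  3  3  3  3  3  3
 1  0  1  2  3  3  3  4  4  4  4
 0  0  1  2  3  4  4  4  5  5  5
 1  0  1  2  3  4  4  5  5  5  5
 1  0  1  2  3  4  4  5  5  5  5
 0  0  1  2  3  4  5  5  6  6  6
 0  0  1  2  3  4  5  5  6  7  7
 0  0  1  2  3  4  5  5  6  7  8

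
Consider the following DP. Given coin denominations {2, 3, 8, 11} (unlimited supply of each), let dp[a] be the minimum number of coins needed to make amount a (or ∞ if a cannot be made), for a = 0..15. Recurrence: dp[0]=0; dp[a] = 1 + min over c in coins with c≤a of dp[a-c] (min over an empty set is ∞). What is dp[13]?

 a  0  1  2  3  4  5  6  7  8  9 10 11 12 13 14 15
dp  0  -  1  1  2  2  2  3  1  3  2  1  3  2  2  3
(- denotes ∞ / unreachable)

2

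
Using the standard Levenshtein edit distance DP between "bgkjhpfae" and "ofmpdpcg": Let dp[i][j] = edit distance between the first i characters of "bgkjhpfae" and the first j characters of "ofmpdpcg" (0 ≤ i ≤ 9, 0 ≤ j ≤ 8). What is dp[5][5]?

   ''  o  f  m  p  d  p  c  g
''  0  1  2  3  4  5  6  7  8
 b  1  1  2  3  4  5  6  7  8
 g  2  2  2  3  4  5  6  7  7
 k  3  3  3  3  4  5  6  7  8
 j  4  4  4  4  4  5  6  7  8
 h  5  5  5  5  5  5  6  7  8
 p  6  6  6  6  5  6  5  6  7
 f  7  7  6  7  6  6  6  6  7
 a  8  8  7  7  7  7  7  7  7
 e  9  9  8  8  8  8  8  8  8

5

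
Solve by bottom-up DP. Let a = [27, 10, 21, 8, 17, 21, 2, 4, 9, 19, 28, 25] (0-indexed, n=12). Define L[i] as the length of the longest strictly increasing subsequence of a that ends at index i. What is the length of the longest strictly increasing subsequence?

5

   i    0    1    2    3    4    5    6    7    8    9   10   11
a[i]   27   10   21    8   17   21    2    4    9   19   28   25
L[i]    1    1    2    1    2    3    1    2    3    4    5    5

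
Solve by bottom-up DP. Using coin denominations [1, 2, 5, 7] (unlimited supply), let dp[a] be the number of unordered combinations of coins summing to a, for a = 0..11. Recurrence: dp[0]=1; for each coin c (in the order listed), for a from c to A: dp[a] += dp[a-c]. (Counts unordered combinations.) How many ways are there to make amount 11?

after  coin     0     1     2     3     4     5     6     7     8     9    10    11
          1     1     1     1     1     1     1     1     1     1     1     1     1
          2     1     1     2     2     3     3     4     4     5     5     6     6
          5     1     1     2     2     3     4     5     6     7     8    10    11
          7     1     1     2     2     3     4     5     7     8    10    12    14

14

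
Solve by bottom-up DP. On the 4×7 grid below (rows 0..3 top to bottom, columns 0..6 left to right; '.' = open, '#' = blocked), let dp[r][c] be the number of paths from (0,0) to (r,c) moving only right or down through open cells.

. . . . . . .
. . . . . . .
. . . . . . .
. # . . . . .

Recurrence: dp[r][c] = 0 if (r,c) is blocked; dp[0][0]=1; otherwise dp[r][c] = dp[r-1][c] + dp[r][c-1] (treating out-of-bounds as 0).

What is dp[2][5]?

r\c   0   1   2   3   4   5   6
  0   1   1   1   1   1   1   1
  1   1   2   3   4   5   6   7
  2   1   3   6  10  15  21  28
  3   1   0   6  16  31  52  80

21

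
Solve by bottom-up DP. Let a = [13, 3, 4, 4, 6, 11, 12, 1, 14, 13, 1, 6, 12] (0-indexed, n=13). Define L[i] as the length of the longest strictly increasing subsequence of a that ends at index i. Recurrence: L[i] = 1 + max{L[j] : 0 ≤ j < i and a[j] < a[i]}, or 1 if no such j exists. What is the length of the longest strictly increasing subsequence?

   i    0    1    2    3    4    5    6    7    8    9   10   11   12
a[i]   13    3    4    4    6   11   12    1   14   13    1    6   12
L[i]    1    1    2    2    3    4    5    1    6    6    1    3    5

6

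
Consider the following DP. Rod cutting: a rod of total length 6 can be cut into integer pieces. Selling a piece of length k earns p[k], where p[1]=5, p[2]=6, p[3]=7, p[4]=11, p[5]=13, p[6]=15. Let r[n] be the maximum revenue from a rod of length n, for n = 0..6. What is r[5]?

   n    0    1    2    3    4    5    6
r[n]    0    5   10   15   20   25   30

25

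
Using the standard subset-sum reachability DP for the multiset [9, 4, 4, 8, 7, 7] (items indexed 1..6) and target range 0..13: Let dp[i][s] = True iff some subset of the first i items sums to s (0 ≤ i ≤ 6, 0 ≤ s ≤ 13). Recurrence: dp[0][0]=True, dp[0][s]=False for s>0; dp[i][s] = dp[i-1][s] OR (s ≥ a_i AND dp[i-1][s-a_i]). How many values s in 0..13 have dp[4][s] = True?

6

i\s   0   1   2   3   4   5   6   7   8   9  10  11  12  13
  0   T   F   F   F   F   F   F   F   F   F   F   F   F   F
  1   T   F   F   F   F   F   F   F   F   T   F   F   F   F
  2   T   F   F   F   T   F   F   F   F   T   F   F   F   T
  3   T   F   F   F   T   F   F   F   T   T   F   F   F   T
  4   T   F   F   F   T   F   F   F   T   T   F   F   T   T
  5   T   F   F   F   T   F   F   T   T   T   F   T   T   T
  6   T   F   F   F   T   F   F   T   T   T   F   T   T   T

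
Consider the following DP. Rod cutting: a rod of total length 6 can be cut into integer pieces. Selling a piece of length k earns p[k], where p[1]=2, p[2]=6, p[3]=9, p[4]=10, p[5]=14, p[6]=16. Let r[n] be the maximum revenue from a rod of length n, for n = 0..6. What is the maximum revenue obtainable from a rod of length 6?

18

   n    0    1    2    3    4    5    6
r[n]    0    2    6    9   12   15   18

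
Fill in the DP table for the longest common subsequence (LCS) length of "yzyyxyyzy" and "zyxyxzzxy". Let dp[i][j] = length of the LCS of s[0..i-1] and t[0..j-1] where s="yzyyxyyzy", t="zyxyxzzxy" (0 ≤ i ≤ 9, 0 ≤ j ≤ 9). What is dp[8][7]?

   ''  z  y  x  y  x  z  z  x  y
''  0  0  0  0  0  0  0  0  0  0
 y  0  0  1  1  1  1  1  1  1  1
 z  0  1  1  1  1  1  2  2  2  2
 y  0  1  2  2  2  2  2  2  2  3
 y  0  1  2  2  3  3  3  3  3  3
 x  0  1  2  3  3  4  4  4  4  4
 y  0  1  2  3  4  4  4  4  4  5
 y  0  1  2  3  4  4  4  4  4  5
 z  0  1  2  3  4  4  5  5  5  5
 y  0  1  2  3  4  4  5  5  5  6

5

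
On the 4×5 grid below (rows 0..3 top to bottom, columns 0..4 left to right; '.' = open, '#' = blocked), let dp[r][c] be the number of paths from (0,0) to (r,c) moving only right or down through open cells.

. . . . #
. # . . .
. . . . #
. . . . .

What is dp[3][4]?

8

r\c   0   1   2   3   4
  0   1   1   1   1   0
  1   1   0   1   2   2
  2   1   1   2   4   0
  3   1   2   4   8   8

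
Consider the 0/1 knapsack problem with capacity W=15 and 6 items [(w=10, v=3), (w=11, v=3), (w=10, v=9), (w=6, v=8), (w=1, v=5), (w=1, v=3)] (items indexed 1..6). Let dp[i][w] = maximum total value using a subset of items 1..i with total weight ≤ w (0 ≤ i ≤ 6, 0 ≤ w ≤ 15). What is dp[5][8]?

i\w   0   1   2   3   4   5   6   7   8   9  10  11  12  13  14  15
  0   0   0   0   0   0   0   0   0   0   0   0   0   0   0   0   0
  1   0   0   0   0   0   0   0   0   0   0   3   3   3   3   3   3
  2   0   0   0   0   0   0   0   0   0   0   3   3   3   3   3   3
  3   0   0   0   0   0   0   0   0   0   0   9   9   9   9   9   9
  4   0   0   0   0   0   0   8   8   8   8   9   9   9   9   9   9
  5   0   5   5   5   5   5   8  13  13  13  13  14  14  14  14  14
  6   0   5   8   8   8   8   8  13  16  16  16  16  17  17  17  17

13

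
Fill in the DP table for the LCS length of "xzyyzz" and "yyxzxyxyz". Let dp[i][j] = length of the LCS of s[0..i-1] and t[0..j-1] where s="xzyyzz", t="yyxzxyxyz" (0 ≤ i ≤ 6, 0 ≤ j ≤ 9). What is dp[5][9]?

5

   ''  y  y  x  z  x  y  x  y  z
''  0  0  0  0  0  0  0  0  0  0
 x  0  0  0  1  1  1  1  1  1  1
 z  0  0  0  1  2  2  2  2  2  2
 y  0  1  1  1  2  2  3  3  3  3
 y  0  1  2  2  2  2  3  3  4  4
 z  0  1  2  2  3  3  3  3  4  5
 z  0  1  2  2  3  3  3  3  4  5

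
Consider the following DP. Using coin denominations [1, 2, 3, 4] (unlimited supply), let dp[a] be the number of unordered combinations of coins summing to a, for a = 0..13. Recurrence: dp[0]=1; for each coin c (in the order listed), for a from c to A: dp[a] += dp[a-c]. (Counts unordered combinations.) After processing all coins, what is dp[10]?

23

after  coin     0     1     2     3     4     5     6     7     8     9    10    11    12    13
          1     1     1     1     1     1     1     1     1     1     1     1     1     1     1
          2     1     1     2     2     3     3     4     4     5     5     6     6     7     7
          3     1     1     2     3     4     5     7     8    10    12    14    16    19    21
          4     1     1     2     3     5     6     9    11    15    18    23    27    34    39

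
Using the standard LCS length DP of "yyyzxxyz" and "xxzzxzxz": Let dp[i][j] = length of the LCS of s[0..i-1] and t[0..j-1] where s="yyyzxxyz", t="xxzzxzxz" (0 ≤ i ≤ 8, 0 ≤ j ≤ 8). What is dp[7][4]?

   ''  x  x  z  z  x  z  x  z
''  0  0  0  0  0  0  0  0  0
 y  0  0  0  0  0  0  0  0  0
 y  0  0  0  0  0  0  0  0  0
 y  0  0  0  0  0  0  0  0  0
 z  0  0  0  1  1  1  1  1  1
 x  0  1  1  1  1  2  2  2  2
 x  0  1  2  2  2  2  2  3  3
 y  0  1  2  2  2  2  2  3  3
 z  0  1  2  3  3  3  3  3  4

2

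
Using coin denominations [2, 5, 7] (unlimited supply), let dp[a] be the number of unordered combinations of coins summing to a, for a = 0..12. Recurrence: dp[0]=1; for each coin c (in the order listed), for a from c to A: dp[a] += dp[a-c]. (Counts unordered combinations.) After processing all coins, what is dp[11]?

after  coin     0     1     2     3     4     5     6     7     8     9    10    11    12
          2     1     0     1     0     1     0     1     0     1     0     1     0     1
          5     1     0     1     0     1     1     1     1     1     1     2     1     2
          7     1     0     1     0     1     1     1     2     1     2     2     2     3

2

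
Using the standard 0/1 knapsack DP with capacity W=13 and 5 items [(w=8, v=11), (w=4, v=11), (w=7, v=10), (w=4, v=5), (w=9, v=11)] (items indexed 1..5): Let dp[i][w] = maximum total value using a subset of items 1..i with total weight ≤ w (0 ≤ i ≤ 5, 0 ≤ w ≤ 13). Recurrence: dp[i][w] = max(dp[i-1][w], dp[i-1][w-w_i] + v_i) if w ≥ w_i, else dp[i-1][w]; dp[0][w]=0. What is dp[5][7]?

11

i\w   0   1   2   3   4   5   6   7   8   9  10  11  12  13
  0   0   0   0   0   0   0   0   0   0   0   0   0   0   0
  1   0   0   0   0   0   0   0   0  11  11  11  11  11  11
  2   0   0   0   0  11  11  11  11  11  11  11  11  22  22
  3   0   0   0   0  11  11  11  11  11  11  11  21  22  22
  4   0   0   0   0  11  11  11  11  16  16  16  21  22  22
  5   0   0   0   0  11  11  11  11  16  16  16  21  22  22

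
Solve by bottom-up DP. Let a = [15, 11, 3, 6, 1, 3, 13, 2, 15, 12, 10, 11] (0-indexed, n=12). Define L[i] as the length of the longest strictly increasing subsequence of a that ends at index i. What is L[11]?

4

   i    0    1    2    3    4    5    6    7    8    9   10   11
a[i]   15   11    3    6    1    3   13    2   15   12   10   11
L[i]    1    1    1    2    1    2    3    2    4    3    3    4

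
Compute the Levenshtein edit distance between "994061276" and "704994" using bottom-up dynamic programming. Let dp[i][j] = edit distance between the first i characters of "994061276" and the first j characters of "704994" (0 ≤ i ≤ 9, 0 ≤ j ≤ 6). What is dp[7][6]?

6

   ''  7  0  4  9  9  4
''  0  1  2  3  4  5  6
 9  1  1  2  3  3  4  5
 9  2  2  2  3  3  3  4
 4  3  3  3  2  3  4  3
 0  4  4  3  3  3  4  4
 6  5  5  4  4  4  4  5
 1  6  6  5  5  5  5  5
 2  7  7  6  6  6  6  6
 7  8  7  7  7  7  7  7
 6  9  8  8  8  8  8  8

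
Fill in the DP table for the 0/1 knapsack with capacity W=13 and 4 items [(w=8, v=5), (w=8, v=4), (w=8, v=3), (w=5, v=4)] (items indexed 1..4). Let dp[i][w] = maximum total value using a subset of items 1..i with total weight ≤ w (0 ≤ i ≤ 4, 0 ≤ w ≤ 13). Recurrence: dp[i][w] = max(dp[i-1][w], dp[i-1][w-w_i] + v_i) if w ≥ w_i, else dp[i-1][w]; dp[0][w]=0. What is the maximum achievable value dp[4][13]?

i\w   0   1   2   3   4   5   6   7   8   9  10  11  12  13
  0   0   0   0   0   0   0   0   0   0   0   0   0   0   0
  1   0   0   0   0   0   0   0   0   5   5   5   5   5   5
  2   0   0   0   0   0   0   0   0   5   5   5   5   5   5
  3   0   0   0   0   0   0   0   0   5   5   5   5   5   5
  4   0   0   0   0   0   4   4   4   5   5   5   5   5   9

9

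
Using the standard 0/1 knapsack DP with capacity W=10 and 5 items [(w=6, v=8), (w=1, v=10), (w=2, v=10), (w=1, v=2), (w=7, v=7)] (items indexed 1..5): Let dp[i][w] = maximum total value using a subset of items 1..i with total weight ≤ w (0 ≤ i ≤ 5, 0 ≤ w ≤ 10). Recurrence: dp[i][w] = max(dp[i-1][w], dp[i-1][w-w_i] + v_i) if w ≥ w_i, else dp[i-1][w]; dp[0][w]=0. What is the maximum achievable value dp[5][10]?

30

i\w   0   1   2   3   4   5   6   7   8   9  10
  0   0   0   0   0   0   0   0   0   0   0   0
  1   0   0   0   0   0   0   8   8   8   8   8
  2   0  10  10  10  10  10  10  18  18  18  18
  3   0  10  10  20  20  20  20  20  20  28  28
  4   0  10  12  20  22  22  22  22  22  28  30
  5   0  10  12  20  22  22  22  22  22  28  30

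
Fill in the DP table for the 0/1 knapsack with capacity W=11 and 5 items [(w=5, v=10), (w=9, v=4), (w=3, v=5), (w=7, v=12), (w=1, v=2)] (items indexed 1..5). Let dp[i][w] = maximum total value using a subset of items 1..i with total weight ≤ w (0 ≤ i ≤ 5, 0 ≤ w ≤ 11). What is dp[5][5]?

i\w   0   1   2   3   4   5   6   7   8   9  10  11
  0   0   0   0   0   0   0   0   0   0   0   0   0
  1   0   0   0   0   0  10  10  10  10  10  10  10
  2   0   0   0   0   0  10  10  10  10  10  10  10
  3   0   0   0   5   5  10  10  10  15  15  15  15
  4   0   0   0   5   5  10  10  12  15  15  17  17
  5   0   2   2   5   7  10  12  12  15  17  17  19

10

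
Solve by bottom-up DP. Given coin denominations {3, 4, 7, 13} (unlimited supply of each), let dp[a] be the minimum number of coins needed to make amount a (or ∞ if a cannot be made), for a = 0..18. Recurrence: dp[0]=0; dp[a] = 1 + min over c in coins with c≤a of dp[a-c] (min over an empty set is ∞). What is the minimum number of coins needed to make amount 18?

3

 a  0  1  2  3  4  5  6  7  8  9 10 11 12 13 14 15 16 17 18
dp  0  -  -  1  1  -  2  1  2  3  2  2  3  1  2  3  2  2  3
(- denotes ∞ / unreachable)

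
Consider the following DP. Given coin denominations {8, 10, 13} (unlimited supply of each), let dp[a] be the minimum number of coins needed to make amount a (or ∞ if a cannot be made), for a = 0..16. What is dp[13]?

1

 a  0  1  2  3  4  5  6  7  8  9 10 11 12 13 14 15 16
dp  0  -  -  -  -  -  -  -  1  -  1  -  -  1  -  -  2
(- denotes ∞ / unreachable)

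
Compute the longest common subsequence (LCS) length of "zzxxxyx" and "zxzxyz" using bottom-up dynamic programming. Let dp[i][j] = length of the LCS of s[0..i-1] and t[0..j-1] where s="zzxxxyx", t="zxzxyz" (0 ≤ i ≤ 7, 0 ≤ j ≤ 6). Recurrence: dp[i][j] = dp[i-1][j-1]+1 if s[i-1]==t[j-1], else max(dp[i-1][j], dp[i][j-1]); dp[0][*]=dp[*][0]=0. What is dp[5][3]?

2

   ''  z  x  z  x  y  z
''  0  0  0  0  0  0  0
 z  0  1  1  1  1  1  1
 z  0  1  1  2  2  2  2
 x  0  1  2  2  3  3  3
 x  0  1  2  2  3  3  3
 x  0  1  2  2  3  3  3
 y  0  1  2  2  3  4  4
 x  0  1  2  2  3  4  4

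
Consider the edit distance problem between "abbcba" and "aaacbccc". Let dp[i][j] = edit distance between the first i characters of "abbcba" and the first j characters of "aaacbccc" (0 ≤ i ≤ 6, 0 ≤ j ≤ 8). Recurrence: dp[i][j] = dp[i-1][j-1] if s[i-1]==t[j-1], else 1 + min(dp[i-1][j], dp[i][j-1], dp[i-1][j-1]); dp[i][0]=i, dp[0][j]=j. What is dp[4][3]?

3

   ''  a  a  a  c  b  c  c  c
''  0  1  2  3  4  5  6  7  8
 a  1  0  1  2  3  4  5  6  7
 b  2  1  1  2  3  3  4  5  6
 b  3  2  2  2  3  3  4  5  6
 c  4  3  3  3  2  3  3  4  5
 b  5  4  4  4  3  2  3  4  5
 a  6  5  4  4  4  3  3  4  5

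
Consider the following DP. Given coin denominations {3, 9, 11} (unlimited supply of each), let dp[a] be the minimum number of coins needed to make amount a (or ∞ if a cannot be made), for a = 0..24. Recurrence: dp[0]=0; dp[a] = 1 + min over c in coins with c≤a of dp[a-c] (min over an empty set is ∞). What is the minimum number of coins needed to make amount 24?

 a  0  1  2  3  4  5  6  7  8  9 10 11 12 13 14 15 16 17 18 19 20 21 22 23 24
dp  0  -  -  1  -  -  2  -  -  1  -  1  2  -  2  3  -  3  2  -  2  3  2  3  4
(- denotes ∞ / unreachable)

4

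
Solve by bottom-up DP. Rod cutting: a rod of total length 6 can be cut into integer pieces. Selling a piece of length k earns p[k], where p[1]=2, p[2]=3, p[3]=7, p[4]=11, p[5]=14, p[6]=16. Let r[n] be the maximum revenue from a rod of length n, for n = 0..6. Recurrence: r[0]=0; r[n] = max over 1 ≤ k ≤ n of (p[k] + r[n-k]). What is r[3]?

7

   n    0    1    2    3    4    5    6
r[n]    0    2    4    7   11   14   16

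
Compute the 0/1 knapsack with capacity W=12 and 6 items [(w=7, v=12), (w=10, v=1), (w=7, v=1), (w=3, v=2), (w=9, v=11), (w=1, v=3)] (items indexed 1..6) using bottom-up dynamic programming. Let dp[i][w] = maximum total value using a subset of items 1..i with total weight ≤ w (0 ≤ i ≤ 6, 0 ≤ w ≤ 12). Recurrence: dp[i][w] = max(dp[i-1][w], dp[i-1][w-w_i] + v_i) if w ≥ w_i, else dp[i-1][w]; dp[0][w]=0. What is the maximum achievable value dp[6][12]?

i\w   0   1   2   3   4   5   6   7   8   9  10  11  12
  0   0   0   0   0   0   0   0   0   0   0   0   0   0
  1   0   0   0   0   0   0   0  12  12  12  12  12  12
  2   0   0   0   0   0   0   0  12  12  12  12  12  12
  3   0   0   0   0   0   0   0  12  12  12  12  12  12
  4   0   0   0   2   2   2   2  12  12  12  14  14  14
  5   0   0   0   2   2   2   2  12  12  12  14  14  14
  6   0   3   3   3   5   5   5  12  15  15  15  17  17

17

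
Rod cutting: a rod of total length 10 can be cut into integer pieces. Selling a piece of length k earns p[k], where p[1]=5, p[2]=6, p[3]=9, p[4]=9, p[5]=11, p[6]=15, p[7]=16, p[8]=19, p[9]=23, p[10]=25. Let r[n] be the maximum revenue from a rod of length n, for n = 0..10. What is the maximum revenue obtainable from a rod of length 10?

50

   n    0    1    2    3    4    5    6    7    8    9   10
r[n]    0    5   10   15   20   25   30   35   40   45   50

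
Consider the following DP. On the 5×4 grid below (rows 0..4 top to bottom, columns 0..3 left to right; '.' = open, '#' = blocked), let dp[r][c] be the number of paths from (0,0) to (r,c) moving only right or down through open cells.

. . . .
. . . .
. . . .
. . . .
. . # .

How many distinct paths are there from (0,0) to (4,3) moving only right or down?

20

r\c   0   1   2   3
  0   1   1   1   1
  1   1   2   3   4
  2   1   3   6  10
  3   1   4  10  20
  4   1   5   0  20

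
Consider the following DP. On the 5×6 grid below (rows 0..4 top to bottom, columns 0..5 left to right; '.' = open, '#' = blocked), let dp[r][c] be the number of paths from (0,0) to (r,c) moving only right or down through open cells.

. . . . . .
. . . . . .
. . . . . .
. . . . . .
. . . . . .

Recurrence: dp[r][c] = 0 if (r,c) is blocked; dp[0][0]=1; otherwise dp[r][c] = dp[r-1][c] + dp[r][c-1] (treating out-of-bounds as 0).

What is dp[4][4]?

r\c   0   1   2   3   4   5
  0   1   1   1   1   1   1
  1   1   2   3   4   5   6
  2   1   3   6  10  15  21
  3   1   4  10  20  35  56
  4   1   5  15  35  70 126

70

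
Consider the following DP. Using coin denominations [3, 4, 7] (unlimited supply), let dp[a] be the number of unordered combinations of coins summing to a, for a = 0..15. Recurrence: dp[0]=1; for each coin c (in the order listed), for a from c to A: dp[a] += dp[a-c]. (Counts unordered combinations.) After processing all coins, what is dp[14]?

3

after  coin     0     1     2     3     4     5     6     7     8     9    10    11    12    13    14    15
          3     1     0     0     1     0     0     1     0     0     1     0     0     1     0     0     1
          4     1     0     0     1     1     0     1     1     1     1     1     1     2     1     1     2
          7     1     0     0     1     1     0     1     2     1     1     2     2     2     2     3     3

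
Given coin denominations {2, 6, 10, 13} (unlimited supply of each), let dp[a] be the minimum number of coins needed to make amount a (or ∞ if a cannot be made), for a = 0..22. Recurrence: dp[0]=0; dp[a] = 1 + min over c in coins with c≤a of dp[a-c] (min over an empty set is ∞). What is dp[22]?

3

 a  0  1  2  3  4  5  6  7  8  9 10 11 12 13 14 15 16 17 18 19 20 21 22
dp  0  -  1  -  2  -  1  -  2  -  1  -  2  1  3  2  2  3  3  2  2  3  3
(- denotes ∞ / unreachable)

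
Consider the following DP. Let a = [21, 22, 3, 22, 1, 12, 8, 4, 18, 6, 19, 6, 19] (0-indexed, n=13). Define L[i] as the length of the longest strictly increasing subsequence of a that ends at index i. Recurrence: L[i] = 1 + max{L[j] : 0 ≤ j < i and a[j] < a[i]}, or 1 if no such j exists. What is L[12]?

   i    0    1    2    3    4    5    6    7    8    9   10   11   12
a[i]   21   22    3   22    1   12    8    4   18    6   19    6   19
L[i]    1    2    1    2    1    2    2    2    3    3    4    3    4

4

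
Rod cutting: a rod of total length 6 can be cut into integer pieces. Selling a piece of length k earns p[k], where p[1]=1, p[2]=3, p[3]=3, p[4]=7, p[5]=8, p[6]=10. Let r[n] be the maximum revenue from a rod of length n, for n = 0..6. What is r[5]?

8

   n    0    1    2    3    4    5    6
r[n]    0    1    3    4    7    8   10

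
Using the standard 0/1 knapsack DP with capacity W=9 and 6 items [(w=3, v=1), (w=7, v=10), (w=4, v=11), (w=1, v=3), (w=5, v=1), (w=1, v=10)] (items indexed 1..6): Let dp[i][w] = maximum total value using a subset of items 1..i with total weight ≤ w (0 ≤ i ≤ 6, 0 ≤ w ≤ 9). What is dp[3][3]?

1

i\w   0   1   2   3   4   5   6   7   8   9
  0   0   0   0   0   0   0   0   0   0   0
  1   0   0   0   1   1   1   1   1   1   1
  2   0   0   0   1   1   1   1  10  10  10
  3   0   0   0   1  11  11  11  12  12  12
  4   0   3   3   3  11  14  14  14  15  15
  5   0   3   3   3  11  14  14  14  15  15
  6   0  10  13  13  13  21  24  24  24  25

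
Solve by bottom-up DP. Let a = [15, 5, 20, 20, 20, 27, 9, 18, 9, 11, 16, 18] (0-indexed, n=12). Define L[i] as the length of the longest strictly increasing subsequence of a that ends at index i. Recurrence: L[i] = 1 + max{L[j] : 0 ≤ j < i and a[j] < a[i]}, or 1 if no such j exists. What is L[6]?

2

   i    0    1    2    3    4    5    6    7    8    9   10   11
a[i]   15    5   20   20   20   27    9   18    9   11   16   18
L[i]    1    1    2    2    2    3    2    3    2    3    4    5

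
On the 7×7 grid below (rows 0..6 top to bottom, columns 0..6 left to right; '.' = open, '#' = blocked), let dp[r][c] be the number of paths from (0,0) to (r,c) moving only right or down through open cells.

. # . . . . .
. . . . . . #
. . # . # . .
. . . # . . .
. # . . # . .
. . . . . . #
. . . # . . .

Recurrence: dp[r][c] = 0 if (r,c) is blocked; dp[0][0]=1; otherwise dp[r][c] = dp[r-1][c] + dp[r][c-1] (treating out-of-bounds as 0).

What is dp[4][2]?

3

r\c   0   1   2   3   4   5   6
  0   1   0   0   0   0   0   0
  1   1   1   1   1   1   1   0
  2   1   2   0   1   0   1   1
  3   1   3   3   0   0   1   2
  4   1   0   3   3   0   1   3
  5   1   1   4   7   7   8   0
  6   1   2   6   0   7  15  15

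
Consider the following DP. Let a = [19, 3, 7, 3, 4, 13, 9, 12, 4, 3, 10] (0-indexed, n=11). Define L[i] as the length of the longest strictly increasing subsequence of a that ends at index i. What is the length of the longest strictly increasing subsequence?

4

   i    0    1    2    3    4    5    6    7    8    9   10
a[i]   19    3    7    3    4   13    9   12    4    3   10
L[i]    1    1    2    1    2    3    3    4    2    1    4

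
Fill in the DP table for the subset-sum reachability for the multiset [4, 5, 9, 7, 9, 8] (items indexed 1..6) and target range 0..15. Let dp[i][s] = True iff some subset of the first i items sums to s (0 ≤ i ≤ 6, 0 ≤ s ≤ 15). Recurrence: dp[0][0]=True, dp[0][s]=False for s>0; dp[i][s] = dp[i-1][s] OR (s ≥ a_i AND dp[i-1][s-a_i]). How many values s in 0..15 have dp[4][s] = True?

9

i\s   0   1   2   3   4   5   6   7   8   9  10  11  12  13  14  15
  0   T   F   F   F   F   F   F   F   F   F   F   F   F   F   F   F
  1   T   F   F   F   T   F   F   F   F   F   F   F   F   F   F   F
  2   T   F   F   F   T   T   F   F   F   T   F   F   F   F   F   F
  3   T   F   F   F   T   T   F   F   F   T   F   F   F   T   T   F
  4   T   F   F   F   T   T   F   T   F   T   F   T   T   T   T   F
  5   T   F   F   F   T   T   F   T   F   T   F   T   T   T   T   F
  6   T   F   F   F   T   T   F   T   T   T   F   T   T   T   T   T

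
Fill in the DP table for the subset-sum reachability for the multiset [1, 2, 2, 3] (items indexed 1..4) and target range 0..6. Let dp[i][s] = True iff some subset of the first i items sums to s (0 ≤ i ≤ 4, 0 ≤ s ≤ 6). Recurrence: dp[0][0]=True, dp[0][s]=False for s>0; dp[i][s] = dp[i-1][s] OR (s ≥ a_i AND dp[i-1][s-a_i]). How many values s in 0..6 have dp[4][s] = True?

7

i\s   0   1   2   3   4   5   6
  0   T   F   F   F   F   F   F
  1   T   T   F   F   F   F   F
  2   T   T   T   T   F   F   F
  3   T   T   T   T   T   T   F
  4   T   T   T   T   T   T   T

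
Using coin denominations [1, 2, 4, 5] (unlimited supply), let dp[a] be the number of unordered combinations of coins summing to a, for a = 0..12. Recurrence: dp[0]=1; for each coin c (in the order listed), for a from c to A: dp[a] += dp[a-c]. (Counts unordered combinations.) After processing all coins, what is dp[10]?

after  coin     0     1     2     3     4     5     6     7     8     9    10    11    12
          1     1     1     1     1     1     1     1     1     1     1     1     1     1
          2     1     1     2     2     3     3     4     4     5     5     6     6     7
          4     1     1     2     2     4     4     6     6     9     9    12    12    16
          5     1     1     2     2     4     5     7     8    11    13    17    19    24

17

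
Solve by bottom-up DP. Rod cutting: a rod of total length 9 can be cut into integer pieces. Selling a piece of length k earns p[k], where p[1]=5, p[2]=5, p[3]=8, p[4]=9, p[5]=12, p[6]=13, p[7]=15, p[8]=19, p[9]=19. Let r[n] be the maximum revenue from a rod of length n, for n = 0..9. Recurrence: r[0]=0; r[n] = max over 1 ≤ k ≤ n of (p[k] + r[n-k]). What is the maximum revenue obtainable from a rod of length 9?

   n    0    1    2    3    4    5    6    7    8    9
r[n]    0    5   10   15   20   25   30   35   40   45

45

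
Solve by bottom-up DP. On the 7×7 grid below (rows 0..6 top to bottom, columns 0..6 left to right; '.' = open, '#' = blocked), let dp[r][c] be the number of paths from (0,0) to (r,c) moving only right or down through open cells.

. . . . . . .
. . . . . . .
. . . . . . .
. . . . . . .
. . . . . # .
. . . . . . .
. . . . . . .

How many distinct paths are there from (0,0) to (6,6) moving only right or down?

r\c   0   1   2   3   4   5   6
  0   1   1   1   1   1   1   1
  1   1   2   3   4   5   6   7
  2   1   3   6  10  15  21  28
  3   1   4  10  20  35  56  84
  4   1   5  15  35  70   0  84
  5   1   6  21  56 126 126 210
  6   1   7  28  84 210 336 546

546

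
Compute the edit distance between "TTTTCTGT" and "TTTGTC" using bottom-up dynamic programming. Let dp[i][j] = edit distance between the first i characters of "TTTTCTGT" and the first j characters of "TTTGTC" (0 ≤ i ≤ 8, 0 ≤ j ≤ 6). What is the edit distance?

4

   ''  T  T  T  G  T  C
''  0  1  2  3  4  5  6
 T  1  0  1  2  3  4  5
 T  2  1  0  1  2  3  4
 T  3  2  1  0  1  2  3
 T  4  3  2  1  1  1  2
 C  5  4  3  2  2  2  1
 T  6  5  4  3  3  2  2
 G  7  6  5  4  3  3  3
 T  8  7  6  5  4  3  4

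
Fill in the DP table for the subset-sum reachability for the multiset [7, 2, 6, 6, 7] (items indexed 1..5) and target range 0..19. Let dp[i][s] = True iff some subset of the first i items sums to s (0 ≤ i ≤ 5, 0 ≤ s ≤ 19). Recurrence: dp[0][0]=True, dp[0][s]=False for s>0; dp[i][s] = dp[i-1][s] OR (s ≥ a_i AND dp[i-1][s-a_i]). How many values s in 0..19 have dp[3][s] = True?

i\s   0   1   2   3   4   5   6   7   8   9  10  11  12  13  14  15  16  17  18  19
  0   T   F   F   F   F   F   F   F   F   F   F   F   F   F   F   F   F   F   F   F
  1   T   F   F   F   F   F   F   T   F   F   F   F   F   F   F   F   F   F   F   F
  2   T   F   T   F   F   F   F   T   F   T   F   F   F   F   F   F   F   F   F   F
  3   T   F   T   F   F   F   T   T   T   T   F   F   F   T   F   T   F   F   F   F
  4   T   F   T   F   F   F   T   T   T   T   F   F   T   T   T   T   F   F   F   T
  5   T   F   T   F   F   F   T   T   T   T   F   F   T   T   T   T   T   F   F   T

8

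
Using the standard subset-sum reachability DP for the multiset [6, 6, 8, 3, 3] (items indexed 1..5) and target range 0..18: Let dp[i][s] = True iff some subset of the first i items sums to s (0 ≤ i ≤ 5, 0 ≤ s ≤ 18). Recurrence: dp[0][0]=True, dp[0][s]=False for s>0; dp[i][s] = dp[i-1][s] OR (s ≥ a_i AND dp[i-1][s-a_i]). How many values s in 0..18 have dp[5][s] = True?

11

i\s   0   1   2   3   4   5   6   7   8   9  10  11  12  13  14  15  16  17  18
  0   T   F   F   F   F   F   F   F   F   F   F   F   F   F   F   F   F   F   F
  1   T   F   F   F   F   F   T   F   F   F   F   F   F   F   F   F   F   F   F
  2   T   F   F   F   F   F   T   F   F   F   F   F   T   F   F   F   F   F   F
  3   T   F   F   F   F   F   T   F   T   F   F   F   T   F   T   F   F   F   F
  4   T   F   F   T   F   F   T   F   T   T   F   T   T   F   T   T   F   T   F
  5   T   F   F   T   F   F   T   F   T   T   F   T   T   F   T   T   F   T   T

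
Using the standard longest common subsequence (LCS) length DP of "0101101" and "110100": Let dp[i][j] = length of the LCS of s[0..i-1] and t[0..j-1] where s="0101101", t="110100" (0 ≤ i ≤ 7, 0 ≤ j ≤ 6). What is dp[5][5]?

3

   ''  1  1  0  1  0  0
''  0  0  0  0  0  0  0
 0  0  0  0  1  1  1  1
 1  0  1  1  1  2  2  2
 0  0  1  1  2  2  3  3
 1  0  1  2  2  3  3  3
 1  0  1  2  2  3  3  3
 0  0  1  2  3  3  4  4
 1  0  1  2  3  4  4  4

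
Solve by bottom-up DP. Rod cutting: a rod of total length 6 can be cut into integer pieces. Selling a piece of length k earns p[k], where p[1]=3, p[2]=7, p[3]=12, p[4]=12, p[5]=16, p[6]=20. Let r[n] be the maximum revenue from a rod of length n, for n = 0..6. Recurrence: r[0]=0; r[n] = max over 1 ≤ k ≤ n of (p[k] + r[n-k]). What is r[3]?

12

   n    0    1    2    3    4    5    6
r[n]    0    3    7   12   15   19   24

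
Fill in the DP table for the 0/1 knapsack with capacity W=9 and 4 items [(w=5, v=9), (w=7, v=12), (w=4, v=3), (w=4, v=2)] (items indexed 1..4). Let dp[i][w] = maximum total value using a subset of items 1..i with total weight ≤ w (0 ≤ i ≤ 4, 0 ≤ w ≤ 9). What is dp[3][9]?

12

i\w   0   1   2   3   4   5   6   7   8   9
  0   0   0   0   0   0   0   0   0   0   0
  1   0   0   0   0   0   9   9   9   9   9
  2   0   0   0   0   0   9   9  12  12  12
  3   0   0   0   0   3   9   9  12  12  12
  4   0   0   0   0   3   9   9  12  12  12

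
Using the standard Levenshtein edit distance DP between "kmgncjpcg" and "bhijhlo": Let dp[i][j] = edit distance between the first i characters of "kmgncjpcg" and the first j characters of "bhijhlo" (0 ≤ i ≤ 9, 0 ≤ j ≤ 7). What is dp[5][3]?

5

   ''  b  h  i  j  h  l  o
''  0  1  2  3  4  5  6  7
 k  1  1  2  3  4  5  6  7
 m  2  2  2  3  4  5  6  7
 g  3  3  3  3  4  5  6  7
 n  4  4  4  4  4  5  6  7
 c  5  5  5  5  5  5  6  7
 j  6  6  6  6  5  6  6  7
 p  7  7  7  7  6  6  7  7
 c  8  8  8  8  7  7  7  8
 g  9  9  9  9  8  8  8  8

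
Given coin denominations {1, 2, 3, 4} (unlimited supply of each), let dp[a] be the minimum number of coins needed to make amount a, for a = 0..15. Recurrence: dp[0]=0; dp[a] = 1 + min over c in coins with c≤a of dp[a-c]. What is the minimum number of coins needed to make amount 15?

4

 a  0  1  2  3  4  5  6  7  8  9 10 11 12 13 14 15
dp  0  1  1  1  1  2  2  2  2  3  3  3  3  4  4  4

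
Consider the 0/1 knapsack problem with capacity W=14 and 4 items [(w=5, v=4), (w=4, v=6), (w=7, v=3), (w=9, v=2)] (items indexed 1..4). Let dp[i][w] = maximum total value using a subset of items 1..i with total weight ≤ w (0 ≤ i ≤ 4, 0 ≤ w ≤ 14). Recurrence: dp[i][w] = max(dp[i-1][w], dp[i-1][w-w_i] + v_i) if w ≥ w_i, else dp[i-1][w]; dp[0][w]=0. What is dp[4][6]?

i\w   0   1   2   3   4   5   6   7   8   9  10  11  12  13  14
  0   0   0   0   0   0   0   0   0   0   0   0   0   0   0   0
  1   0   0   0   0   0   4   4   4   4   4   4   4   4   4   4
  2   0   0   0   0   6   6   6   6   6  10  10  10  10  10  10
  3   0   0   0   0   6   6   6   6   6  10  10  10  10  10  10
  4   0   0   0   0   6   6   6   6   6  10  10  10  10  10  10

6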